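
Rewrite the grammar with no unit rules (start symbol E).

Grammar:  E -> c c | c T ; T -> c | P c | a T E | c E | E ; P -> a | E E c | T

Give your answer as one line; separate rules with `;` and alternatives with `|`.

E -> c c | c T; T -> c c | c T | c | P c | a T E | c E; P -> c c | c T | a | E E c | c | P c | a T E | c E

Unit pairs: P ⇒* {E, T}; T ⇒* {E}.
For each unit pair (A, B), copy every non-unit production of B to A, then drop all unit productions.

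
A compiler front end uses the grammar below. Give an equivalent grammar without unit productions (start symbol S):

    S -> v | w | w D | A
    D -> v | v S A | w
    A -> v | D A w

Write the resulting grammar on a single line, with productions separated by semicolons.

Unit pairs: S ⇒* {A}.
Replace each nonterminal's rules with the union of the non-unit rules of every nonterminal it unit-derives.

S -> v | w | w D | D A w; D -> v | v S A | w; A -> v | D A w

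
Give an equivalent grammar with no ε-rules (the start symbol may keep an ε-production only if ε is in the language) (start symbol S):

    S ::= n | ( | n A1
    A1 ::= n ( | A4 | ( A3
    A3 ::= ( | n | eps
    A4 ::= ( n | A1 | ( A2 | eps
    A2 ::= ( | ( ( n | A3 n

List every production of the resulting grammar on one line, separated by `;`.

S ::= n | ( | n A1; A1 ::= n ( | A4 | ( A3 | (; A3 ::= ( | n; A4 ::= ( n | A1 | ( A2; A2 ::= ( | ( ( n | A3 n | n

Nullable nonterminals: {A1, A3, A4}.
ε ∉ L(G), so no ε-production is kept.
For each production, add variants omitting each subset of nullable occurrences: A1 → ( A3 gives ( A3 | (. A2 → A3 n gives A3 n | n.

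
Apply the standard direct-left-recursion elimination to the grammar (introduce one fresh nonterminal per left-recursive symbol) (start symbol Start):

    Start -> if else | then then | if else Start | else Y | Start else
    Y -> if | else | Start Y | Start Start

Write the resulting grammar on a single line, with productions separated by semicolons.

Start is directly left-recursive.
For Start: α = {else}, β = {if else, then then, if else Start, else Y}. Rewrite as Start → β Start1 and Start1 → α Start1 | ε.

Start -> if else Start1 | then then Start1 | if else Start Start1 | else Y Start1; Y -> if | else | Start Y | Start Start; Start1 -> else Start1 | ε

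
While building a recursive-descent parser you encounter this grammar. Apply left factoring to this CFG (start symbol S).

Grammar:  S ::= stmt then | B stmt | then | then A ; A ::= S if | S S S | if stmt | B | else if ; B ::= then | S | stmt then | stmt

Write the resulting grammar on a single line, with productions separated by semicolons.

S has alternatives sharing prefix 'then': factor to S → then S' with S' → ε | A.
A has alternatives sharing prefix 'S': factor to A → S A' with A' → if | S S.
B has alternatives sharing prefix 'stmt': factor to B → stmt B' with B' → then | ε.

S ::= stmt then | B stmt | then S'; A ::= if stmt | B | else if | S A'; B ::= then | S | stmt B'; S' ::= ε | A; A' ::= if | S S; B' ::= then | ε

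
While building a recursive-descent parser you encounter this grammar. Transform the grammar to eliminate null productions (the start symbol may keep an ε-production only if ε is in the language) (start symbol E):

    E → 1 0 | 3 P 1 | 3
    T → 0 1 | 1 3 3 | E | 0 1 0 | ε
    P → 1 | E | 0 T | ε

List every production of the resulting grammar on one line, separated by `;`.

Nullable nonterminals: {P, T}.
ε ∉ L(G), so no ε-production is kept.
Add the nullable-subset variants: E → 3 P 1 gives 3 P 1 | 3 1. P → 0 T gives 0 T | 0.

E → 1 0 | 3 P 1 | 3 1 | 3; T → 0 1 | 1 3 3 | E | 0 1 0; P → 1 | E | 0 T | 0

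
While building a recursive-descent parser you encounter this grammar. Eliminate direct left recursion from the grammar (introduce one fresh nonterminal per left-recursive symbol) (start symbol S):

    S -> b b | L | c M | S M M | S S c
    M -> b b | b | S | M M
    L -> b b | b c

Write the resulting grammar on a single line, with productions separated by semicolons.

S -> b b S' | L S' | c M S'; M -> b b M' | b M' | S M'; L -> b b | b c; S' -> M M S' | S c S' | ε; M' -> M M' | ε

Left recursion appears on S, M.
For S: α = {M M, S c}, β = {b b, L, c M}. Rewrite as S → β S' and S' → α S' | ε.
For M: α = {M}, β = {b b, b, S}. Rewrite as M → β M' and M' → α M' | ε.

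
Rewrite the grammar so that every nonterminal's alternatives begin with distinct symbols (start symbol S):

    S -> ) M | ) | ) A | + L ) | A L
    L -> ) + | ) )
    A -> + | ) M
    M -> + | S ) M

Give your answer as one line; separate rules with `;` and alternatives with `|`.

S -> + L ) | A L | ) S'; L -> ) L'; A -> + | ) M; M -> + | S ) M; S' -> M | ε | A; L' -> + | )

S has alternatives sharing prefix ')': factor to S → ) S' with S' → M | ε | A.
L has alternatives sharing prefix ')': factor to L → ) L' with L' → + | ).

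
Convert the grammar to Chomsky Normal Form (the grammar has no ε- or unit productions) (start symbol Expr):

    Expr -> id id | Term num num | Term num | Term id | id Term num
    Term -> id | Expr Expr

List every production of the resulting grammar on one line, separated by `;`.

Introduce a nonterminal for each terminal appearing in a rule of length ≥ 2: X1 → id, X2 → num.
Binarize each right-hand side of length ≥ 3 by chaining fresh nonterminals (Y1, Y2, …): affected rules were Expr → Term X2 X2; Expr → X1 Term X2.

Expr -> X1 X1 | Term Y1 | Term X2 | Term X1 | X1 Y2; Term -> id | Expr Expr; X1 -> id; X2 -> num; Y1 -> X2 X2; Y2 -> Term X2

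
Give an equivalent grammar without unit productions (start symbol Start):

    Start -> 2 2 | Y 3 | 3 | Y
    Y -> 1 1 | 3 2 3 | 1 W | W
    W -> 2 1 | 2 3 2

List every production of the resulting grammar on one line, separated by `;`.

Unit pairs: Start ⇒* {W, Y}; Y ⇒* {W}.
For each unit pair (A, B), copy every non-unit production of B to A, then drop all unit productions.

Start -> 2 2 | Y 3 | 3 | 2 1 | 2 3 2 | 1 1 | 3 2 3 | 1 W; Y -> 2 1 | 2 3 2 | 1 1 | 3 2 3 | 1 W; W -> 2 1 | 2 3 2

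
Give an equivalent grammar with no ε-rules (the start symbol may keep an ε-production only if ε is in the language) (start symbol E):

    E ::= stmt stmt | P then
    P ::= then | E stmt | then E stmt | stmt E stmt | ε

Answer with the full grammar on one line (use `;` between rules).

E ::= stmt stmt | P then | then; P ::= then | E stmt | then E stmt | stmt E stmt

Nullable nonterminals: {P}.
ε ∉ L(G), so no ε-production is kept.
For each production, add variants omitting each subset of nullable occurrences: E → P then gives P then | then.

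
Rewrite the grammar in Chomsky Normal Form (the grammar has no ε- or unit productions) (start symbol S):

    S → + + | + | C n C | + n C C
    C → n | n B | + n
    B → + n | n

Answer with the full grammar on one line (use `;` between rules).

S → X1 X1 | + | C Y1 | X1 Y2; C → n | X2 B | X1 X2; B → X1 X2 | n; X1 → +; X2 → n; Y1 → X2 C; Y2 → X2 Y3; Y3 → C C

Introduce a nonterminal for each terminal appearing in a rule of length ≥ 2: X1 → +, X2 → n.
Binarize each right-hand side of length ≥ 3 by chaining fresh nonterminals (Y1, Y2, …): affected rules were S → C X2 C; S → X1 X2 C C.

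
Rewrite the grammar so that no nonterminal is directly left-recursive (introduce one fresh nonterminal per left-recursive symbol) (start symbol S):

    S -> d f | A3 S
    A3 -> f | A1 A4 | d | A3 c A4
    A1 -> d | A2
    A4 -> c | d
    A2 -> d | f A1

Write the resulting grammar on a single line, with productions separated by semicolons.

Directly left-recursive nonterminal: A3.
For A3: α = {c A4}, β = {f, A1 A4, d}. Rewrite as A3 → β A3' and A3' → α A3' | ε.

S -> d f | A3 S; A3 -> f A3' | A1 A4 A3' | d A3'; A1 -> d | A2; A4 -> c | d; A2 -> d | f A1; A3' -> c A4 A3' | ε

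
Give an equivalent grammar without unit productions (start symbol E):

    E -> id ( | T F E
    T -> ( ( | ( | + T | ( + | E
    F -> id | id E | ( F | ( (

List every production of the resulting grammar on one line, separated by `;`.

Unit pairs: T ⇒* {E}.
For each unit pair (A, B), copy every non-unit production of B to A, then drop all unit productions.

E -> id ( | T F E; T -> id ( | T F E | ( ( | ( | + T | ( +; F -> id | id E | ( F | ( (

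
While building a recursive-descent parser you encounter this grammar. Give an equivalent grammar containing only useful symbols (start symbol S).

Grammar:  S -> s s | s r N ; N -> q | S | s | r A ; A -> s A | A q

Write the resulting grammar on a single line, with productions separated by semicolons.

S -> s s | s r N; N -> q | S | s

Generating nonterminals: {N, S}.
Reachable from S after that: {N, S}.
Removed useless symbols: {A} and every production mentioning them.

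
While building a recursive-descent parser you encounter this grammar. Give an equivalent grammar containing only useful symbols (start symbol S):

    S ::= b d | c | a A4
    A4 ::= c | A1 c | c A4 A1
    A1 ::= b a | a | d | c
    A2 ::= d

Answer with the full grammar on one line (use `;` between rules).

S ::= b d | c | a A4; A4 ::= c | A1 c | c A4 A1; A1 ::= b a | a | d | c

Generating nonterminals: {A1, A2, A4, S}.
Reachable from S after that: {A1, A4, S}.
Removed useless symbols: {A2} and every production mentioning them.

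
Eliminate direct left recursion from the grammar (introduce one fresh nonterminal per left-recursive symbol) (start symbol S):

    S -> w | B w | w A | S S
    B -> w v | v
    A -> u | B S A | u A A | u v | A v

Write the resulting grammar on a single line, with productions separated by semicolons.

S, A are directly left-recursive.
For S: α = {S}, β = {w, B w, w A}. Rewrite as S → β S' and S' → α S' | ε.
For A: α = {v}, β = {u, B S A, u A A, u v}. Rewrite as A → β A' and A' → α A' | ε.

S -> w S' | B w S' | w A S'; B -> w v | v; A -> u A' | B S A A' | u A A A' | u v A'; S' -> S S' | ε; A' -> v A' | ε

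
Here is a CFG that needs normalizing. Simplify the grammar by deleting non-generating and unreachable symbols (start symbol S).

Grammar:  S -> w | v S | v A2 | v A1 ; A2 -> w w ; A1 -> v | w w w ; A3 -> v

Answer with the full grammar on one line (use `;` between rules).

S -> w | v S | v A2 | v A1; A2 -> w w; A1 -> v | w w w

Generating nonterminals: {A1, A2, A3, S}.
Reachable from S after that: {A1, A2, S}.
Removed useless symbols: {A3} and every production mentioning them.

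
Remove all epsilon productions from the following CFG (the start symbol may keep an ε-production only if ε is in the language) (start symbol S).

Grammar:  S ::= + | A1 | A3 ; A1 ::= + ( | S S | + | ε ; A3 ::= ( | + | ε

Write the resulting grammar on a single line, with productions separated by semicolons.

S ::= + | A1 | A3 | ε; A1 ::= + ( | S S | S | +; A3 ::= ( | +

Nullable nonterminals: {A1, A3, S}.
ε ∈ L(G) since S is nullable, so keep S → ε.
Add the nullable-subset variants: A1 → S S gives S S | S.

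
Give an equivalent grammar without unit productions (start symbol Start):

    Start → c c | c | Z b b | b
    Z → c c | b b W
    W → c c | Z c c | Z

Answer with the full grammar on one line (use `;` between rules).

Unit pairs: W ⇒* {Z}.
For each unit pair (A, B), copy every non-unit production of B to A, then drop all unit productions.

Start → c c | c | Z b b | b; Z → c c | b b W; W → c c | b b W | Z c c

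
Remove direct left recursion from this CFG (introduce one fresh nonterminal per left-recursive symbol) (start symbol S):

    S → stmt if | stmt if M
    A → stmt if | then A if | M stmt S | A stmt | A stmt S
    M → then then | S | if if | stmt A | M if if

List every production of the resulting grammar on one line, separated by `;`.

S → stmt if | stmt if M; A → stmt if A' | then A if A' | M stmt S A'; M → then then M' | S M' | if if M' | stmt A M'; A' → stmt A' | stmt S A' | ε; M' → if if M' | ε

Directly left-recursive nonterminals: A, M.
For A: α = {stmt, stmt S}, β = {stmt if, then A if, M stmt S}. Rewrite as A → β A' and A' → α A' | ε.
For M: α = {if if}, β = {then then, S, if if, stmt A}. Rewrite as M → β M' and M' → α M' | ε.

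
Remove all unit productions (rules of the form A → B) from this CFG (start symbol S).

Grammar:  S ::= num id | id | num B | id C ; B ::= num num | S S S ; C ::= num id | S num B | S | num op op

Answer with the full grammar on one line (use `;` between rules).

S ::= num id | id | num B | id C; B ::= num num | S S S; C ::= num id | S num B | num op op | id | num B | id C

Unit pairs: C ⇒* {S}.
For each unit pair (A, B), copy every non-unit production of B to A, then drop all unit productions.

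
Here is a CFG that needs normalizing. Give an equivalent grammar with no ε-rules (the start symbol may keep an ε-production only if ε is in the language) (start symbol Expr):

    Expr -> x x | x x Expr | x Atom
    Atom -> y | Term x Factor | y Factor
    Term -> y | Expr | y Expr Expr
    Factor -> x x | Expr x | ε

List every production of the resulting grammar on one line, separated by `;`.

The nullable symbols are {Factor}.
ε ∉ L(G), so no ε-production is kept.
Add the nullable-subset variants: Atom → Term x Factor gives Term x Factor | Term x.

Expr -> x x | x x Expr | x Atom; Atom -> y | Term x Factor | Term x | y Factor; Term -> y | Expr | y Expr Expr; Factor -> x x | Expr x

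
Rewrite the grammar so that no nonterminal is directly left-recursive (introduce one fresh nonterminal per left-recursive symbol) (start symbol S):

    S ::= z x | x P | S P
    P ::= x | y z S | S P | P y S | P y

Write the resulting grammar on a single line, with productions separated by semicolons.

Directly left-recursive nonterminals: S, P.
For S: α = {P}, β = {z x, x P}. Rewrite as S → β S' and S' → α S' | ε.
For P: α = {y S, y}, β = {x, y z S, S P}. Rewrite as P → β P' and P' → α P' | ε.

S ::= z x S' | x P S'; P ::= x P' | y z S P' | S P P'; S' ::= P S' | ε; P' ::= y S P' | y P' | ε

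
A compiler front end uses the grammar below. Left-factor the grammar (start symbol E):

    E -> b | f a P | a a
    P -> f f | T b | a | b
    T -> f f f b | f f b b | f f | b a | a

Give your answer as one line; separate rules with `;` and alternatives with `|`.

E -> b | f a P | a a; P -> f f | T b | a | b; T -> b a | a | f f T'; T' -> f b | b b | epsilon

T has alternatives sharing prefix 'f f': factor to T → f f T' with T' → f b | b b | ε.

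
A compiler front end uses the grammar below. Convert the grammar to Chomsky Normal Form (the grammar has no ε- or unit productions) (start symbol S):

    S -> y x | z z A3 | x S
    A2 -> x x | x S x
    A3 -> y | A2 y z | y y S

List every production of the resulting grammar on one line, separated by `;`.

Introduce a nonterminal for each terminal appearing in a rule of length ≥ 2: X1 → y, X2 → x, X3 → z.
Binarize each right-hand side of length ≥ 3 by chaining fresh nonterminals (Y1, Y2, …): affected rules were S → X3 X3 A3; A2 → X2 S X2; A3 → A2 X1 X3; A3 → X1 X1 S.

S -> X1 X2 | X3 Y1 | X2 S; A2 -> X2 X2 | X2 Y2; A3 -> y | A2 Y3 | X1 Y4; X1 -> y; X2 -> x; X3 -> z; Y1 -> X3 A3; Y2 -> S X2; Y3 -> X1 X3; Y4 -> X1 S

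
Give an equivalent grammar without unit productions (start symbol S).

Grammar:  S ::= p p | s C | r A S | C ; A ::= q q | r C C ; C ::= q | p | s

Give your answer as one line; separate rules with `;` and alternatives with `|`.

Unit pairs: S ⇒* {C}.
Replace each nonterminal's rules with the union of the non-unit rules of every nonterminal it unit-derives.

S ::= q | p | s | p p | s C | r A S; A ::= q q | r C C; C ::= q | p | s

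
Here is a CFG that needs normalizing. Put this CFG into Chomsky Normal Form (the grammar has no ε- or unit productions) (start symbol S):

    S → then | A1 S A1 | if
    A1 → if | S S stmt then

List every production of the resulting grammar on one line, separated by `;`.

S → then | A1 Y1 | if; A1 → if | S Y2; X1 → stmt; X2 → then; Y1 → S A1; Y2 → S Y3; Y3 → X1 X2

Introduce a nonterminal for each terminal appearing in a rule of length ≥ 2: X1 → stmt, X2 → then.
Binarize each right-hand side of length ≥ 3 by chaining fresh nonterminals (Y1, Y2, …): affected rules were S → A1 S A1; A1 → S S X1 X2.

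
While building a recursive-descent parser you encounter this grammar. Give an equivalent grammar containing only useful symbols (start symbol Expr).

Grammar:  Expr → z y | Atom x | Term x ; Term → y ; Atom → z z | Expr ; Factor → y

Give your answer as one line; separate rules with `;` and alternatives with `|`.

Expr → z y | Atom x | Term x; Term → y; Atom → z z | Expr

Generating nonterminals: {Atom, Expr, Factor, Term}.
Reachable from Expr after that: {Atom, Expr, Term}.
Removed useless symbols: {Factor} and every production mentioning them.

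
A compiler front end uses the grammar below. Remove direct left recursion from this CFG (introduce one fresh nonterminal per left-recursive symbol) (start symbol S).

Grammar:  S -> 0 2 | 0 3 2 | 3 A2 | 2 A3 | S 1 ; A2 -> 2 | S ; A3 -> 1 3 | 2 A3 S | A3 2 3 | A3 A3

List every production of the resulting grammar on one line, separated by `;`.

Directly left-recursive nonterminals: S, A3.
For S: α = {1}, β = {0 2, 0 3 2, 3 A2, 2 A3}. Rewrite as S → β S' and S' → α S' | ε.
For A3: α = {2 3, A3}, β = {1 3, 2 A3 S}. Rewrite as A3 → β A3' and A3' → α A3' | ε.

S -> 0 2 S' | 0 3 2 S' | 3 A2 S' | 2 A3 S'; A2 -> 2 | S; A3 -> 1 3 A3' | 2 A3 S A3'; S' -> 1 S' | ε; A3' -> 2 3 A3' | A3 A3' | ε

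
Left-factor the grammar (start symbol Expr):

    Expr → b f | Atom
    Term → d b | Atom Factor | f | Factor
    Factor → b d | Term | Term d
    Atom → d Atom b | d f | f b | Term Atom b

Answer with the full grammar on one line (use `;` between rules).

Expr → b f | Atom; Term → d b | Atom Factor | f | Factor; Factor → b d | Term Factor1; Atom → f b | Term Atom b | d Atom1; Factor1 → eps | d; Atom1 → Atom b | f

Factor has alternatives sharing prefix 'Term': factor to Factor → Term Factor1 with Factor1 → ε | d.
Atom has alternatives sharing prefix 'd': factor to Atom → d Atom1 with Atom1 → Atom b | f.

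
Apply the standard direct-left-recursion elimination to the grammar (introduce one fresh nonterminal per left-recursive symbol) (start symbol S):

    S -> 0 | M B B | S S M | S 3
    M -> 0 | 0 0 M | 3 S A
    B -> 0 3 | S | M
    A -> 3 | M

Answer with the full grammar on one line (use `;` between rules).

S -> 0 S' | M B B S'; M -> 0 | 0 0 M | 3 S A; B -> 0 3 | S | M; A -> 3 | M; S' -> S M S' | 3 S' | ε

Directly left-recursive nonterminal: S.
For S: α = {S M, 3}, β = {0, M B B}. Rewrite as S → β S' and S' → α S' | ε.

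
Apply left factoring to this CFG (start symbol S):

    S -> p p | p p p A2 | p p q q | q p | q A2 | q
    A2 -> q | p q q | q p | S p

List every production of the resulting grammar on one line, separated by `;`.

S has alternatives sharing prefix 'p p': factor to S → p p S' with S' → ε | p A2 | q q.
S has alternatives sharing prefix 'q': factor to S → q S'' with S'' → p | A2 | ε.
A2 has alternatives sharing prefix 'q': factor to A2 → q A2' with A2' → ε | p.

S -> p p S' | q S''; A2 -> p q q | S p | q A2'; S' -> epsilon | p A2 | q q; S'' -> p | A2 | epsilon; A2' -> epsilon | p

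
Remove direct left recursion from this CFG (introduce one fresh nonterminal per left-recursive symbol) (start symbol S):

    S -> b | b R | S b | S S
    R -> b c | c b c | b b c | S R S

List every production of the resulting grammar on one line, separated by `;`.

Left recursion appears on S.
For S: α = {b, S}, β = {b, b R}. Rewrite as S → β S' and S' → α S' | ε.

S -> b S' | b R S'; R -> b c | c b c | b b c | S R S; S' -> b S' | S S' | eps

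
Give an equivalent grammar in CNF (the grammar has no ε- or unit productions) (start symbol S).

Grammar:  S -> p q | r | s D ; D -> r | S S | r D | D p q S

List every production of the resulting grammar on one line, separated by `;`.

Introduce a nonterminal for each terminal appearing in a rule of length ≥ 2: X1 → p, X2 → q, X3 → s, X4 → r.
Binarize each right-hand side of length ≥ 3 by chaining fresh nonterminals (Y1, Y2, …): affected rules were D → D X1 X2 S.

S -> X1 X2 | r | X3 D; D -> r | S S | X4 D | D Y1; X1 -> p; X2 -> q; X3 -> s; X4 -> r; Y1 -> X1 Y2; Y2 -> X2 S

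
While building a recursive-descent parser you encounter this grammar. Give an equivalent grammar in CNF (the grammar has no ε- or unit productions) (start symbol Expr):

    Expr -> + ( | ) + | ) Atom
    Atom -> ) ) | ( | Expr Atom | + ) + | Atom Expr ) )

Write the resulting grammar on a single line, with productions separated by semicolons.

Expr -> X1 X2 | X3 X1 | X3 Atom; Atom -> X3 X3 | ( | Expr Atom | X1 Y1 | Atom Y2; X1 -> +; X2 -> (; X3 -> ); Y1 -> X3 X1; Y2 -> Expr Y3; Y3 -> X3 X3

Introduce a nonterminal for each terminal appearing in a rule of length ≥ 2: X1 → +, X2 → (, X3 → ).
Binarize each right-hand side of length ≥ 3 by chaining fresh nonterminals (Y1, Y2, …): affected rules were Atom → X1 X3 X1; Atom → Atom Expr X3 X3.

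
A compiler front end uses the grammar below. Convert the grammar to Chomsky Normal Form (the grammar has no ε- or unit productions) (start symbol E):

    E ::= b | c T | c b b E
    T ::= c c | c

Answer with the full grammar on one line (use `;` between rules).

E ::= b | X1 T | X1 Y1; T ::= X1 X1 | c; X1 ::= c; X2 ::= b; Y1 ::= X2 Y2; Y2 ::= X2 E

Introduce a nonterminal for each terminal appearing in a rule of length ≥ 2: X1 → c, X2 → b.
Binarize each right-hand side of length ≥ 3 by chaining fresh nonterminals (Y1, Y2, …): affected rules were E → X1 X2 X2 E.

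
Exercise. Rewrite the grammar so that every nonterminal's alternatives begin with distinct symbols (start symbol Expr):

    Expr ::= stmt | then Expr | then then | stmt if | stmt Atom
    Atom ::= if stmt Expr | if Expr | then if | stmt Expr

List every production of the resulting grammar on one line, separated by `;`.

Expr has alternatives sharing prefix 'stmt': factor to Expr → stmt Expr1 with Expr1 → ε | if | Atom.
Expr has alternatives sharing prefix 'then': factor to Expr → then Expr2 with Expr2 → Expr | then.
Atom has alternatives sharing prefix 'if': factor to Atom → if Atom1 with Atom1 → stmt Expr | Expr.

Expr ::= stmt Expr1 | then Expr2; Atom ::= then if | stmt Expr | if Atom1; Expr1 ::= ε | if | Atom; Expr2 ::= Expr | then; Atom1 ::= stmt Expr | Expr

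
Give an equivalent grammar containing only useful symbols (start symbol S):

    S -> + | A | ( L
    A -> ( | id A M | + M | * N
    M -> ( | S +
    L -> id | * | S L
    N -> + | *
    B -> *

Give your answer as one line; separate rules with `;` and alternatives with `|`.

S -> + | A | ( L; A -> ( | id A M | + M | * N; M -> ( | S +; L -> id | * | S L; N -> + | *

Generating nonterminals: {A, B, L, M, N, S}.
Reachable from S after that: {A, L, M, N, S}.
Removed useless symbols: {B} and every production mentioning them.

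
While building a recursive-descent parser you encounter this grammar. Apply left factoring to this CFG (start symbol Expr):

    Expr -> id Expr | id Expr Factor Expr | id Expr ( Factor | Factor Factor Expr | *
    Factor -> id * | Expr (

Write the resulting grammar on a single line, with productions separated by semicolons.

Expr has alternatives sharing prefix 'id Expr': factor to Expr → id Expr Expr1 with Expr1 → ε | Factor Expr | ( Factor.

Expr -> Factor Factor Expr | * | id Expr Expr1; Factor -> id * | Expr (; Expr1 -> eps | Factor Expr | ( Factor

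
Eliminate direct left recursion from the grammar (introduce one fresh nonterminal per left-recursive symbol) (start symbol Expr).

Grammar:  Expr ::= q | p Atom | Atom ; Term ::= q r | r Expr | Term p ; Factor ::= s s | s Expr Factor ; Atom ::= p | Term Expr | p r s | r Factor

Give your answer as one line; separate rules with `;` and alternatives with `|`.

Expr ::= q | p Atom | Atom; Term ::= q r Term1 | r Expr Term1; Factor ::= s s | s Expr Factor; Atom ::= p | Term Expr | p r s | r Factor; Term1 ::= p Term1 | ε

Left recursion appears on Term.
For Term: α = {p}, β = {q r, r Expr}. Rewrite as Term → β Term1 and Term1 → α Term1 | ε.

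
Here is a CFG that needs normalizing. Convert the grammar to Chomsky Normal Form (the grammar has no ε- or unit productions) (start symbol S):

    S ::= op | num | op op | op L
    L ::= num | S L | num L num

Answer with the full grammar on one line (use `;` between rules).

S ::= op | num | X1 X1 | X1 L; L ::= num | S L | X2 Y1; X1 ::= op; X2 ::= num; Y1 ::= L X2

Introduce a nonterminal for each terminal appearing in a rule of length ≥ 2: X1 → op, X2 → num.
Binarize each right-hand side of length ≥ 3 by chaining fresh nonterminals (Y1, Y2, …): affected rules were L → X2 L X2.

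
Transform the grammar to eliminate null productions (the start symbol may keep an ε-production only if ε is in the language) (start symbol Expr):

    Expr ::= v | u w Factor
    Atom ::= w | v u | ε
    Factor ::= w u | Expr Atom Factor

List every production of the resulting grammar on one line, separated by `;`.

Expr ::= v | u w Factor; Atom ::= w | v u; Factor ::= w u | Expr Atom Factor | Expr Factor

The nullable symbols are {Atom}.
ε ∉ L(G), so no ε-production is kept.
For each production, add variants omitting each subset of nullable occurrences: Factor → Expr Atom Factor gives Expr Atom Factor | Expr Factor.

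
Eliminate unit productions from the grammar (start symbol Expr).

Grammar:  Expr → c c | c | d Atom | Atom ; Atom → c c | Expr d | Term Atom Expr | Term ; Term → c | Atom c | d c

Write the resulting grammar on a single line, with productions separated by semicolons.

Unit pairs: Atom ⇒* {Term}; Expr ⇒* {Atom, Term}.
Replace each nonterminal's rules with the union of the non-unit rules of every nonterminal it unit-derives.

Expr → c | Atom c | d c | c c | Expr d | Term Atom Expr | d Atom; Atom → c | Atom c | d c | c c | Expr d | Term Atom Expr; Term → c | Atom c | d c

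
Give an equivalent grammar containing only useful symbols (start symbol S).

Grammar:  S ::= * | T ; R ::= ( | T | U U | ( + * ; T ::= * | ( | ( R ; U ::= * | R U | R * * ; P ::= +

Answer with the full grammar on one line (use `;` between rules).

S ::= * | T; R ::= ( | T | U U | ( + *; T ::= * | ( | ( R; U ::= * | R U | R * *

Generating nonterminals: {P, R, S, T, U}.
Reachable from S after that: {R, S, T, U}.
Removed useless symbols: {P} and every production mentioning them.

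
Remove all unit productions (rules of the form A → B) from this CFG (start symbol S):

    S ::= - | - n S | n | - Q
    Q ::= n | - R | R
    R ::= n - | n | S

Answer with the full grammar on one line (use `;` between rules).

Unit pairs: Q ⇒* {R, S}; R ⇒* {S}.
Replace each nonterminal's rules with the union of the non-unit rules of every nonterminal it unit-derives.

S ::= - | - n S | n | - Q; Q ::= n - | n | - | - n S | - Q | - R; R ::= - | - n S | n | - Q | n -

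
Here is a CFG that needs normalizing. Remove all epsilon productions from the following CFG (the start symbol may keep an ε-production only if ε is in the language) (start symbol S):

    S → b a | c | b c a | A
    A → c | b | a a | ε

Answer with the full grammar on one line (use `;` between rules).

Nullable set = {A, S}.
ε ∈ L(G) since S is nullable, so keep S → ε.

S → b a | c | b c a | A | ε; A → c | b | a a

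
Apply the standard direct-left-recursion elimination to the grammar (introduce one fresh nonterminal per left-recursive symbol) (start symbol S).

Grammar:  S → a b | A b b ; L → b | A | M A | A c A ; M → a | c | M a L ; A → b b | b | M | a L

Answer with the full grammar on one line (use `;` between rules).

S → a b | A b b; L → b | A | M A | A c A; M → a M' | c M'; A → b b | b | M | a L; M' → a L M' | ε

Directly left-recursive nonterminal: M.
For M: α = {a L}, β = {a, c}. Rewrite as M → β M' and M' → α M' | ε.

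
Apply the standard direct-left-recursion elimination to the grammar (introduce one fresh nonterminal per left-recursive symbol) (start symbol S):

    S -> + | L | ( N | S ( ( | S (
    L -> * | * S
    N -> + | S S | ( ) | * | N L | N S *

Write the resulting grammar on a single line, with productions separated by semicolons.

S, N are directly left-recursive.
For S: α = {( (, (}, β = {+, L, ( N}. Rewrite as S → β S' and S' → α S' | ε.
For N: α = {L, S *}, β = {+, S S, ( ), *}. Rewrite as N → β N' and N' → α N' | ε.

S -> + S' | L S' | ( N S'; L -> * | * S; N -> + N' | S S N' | ( ) N' | * N'; S' -> ( ( S' | ( S' | ε; N' -> L N' | S * N' | ε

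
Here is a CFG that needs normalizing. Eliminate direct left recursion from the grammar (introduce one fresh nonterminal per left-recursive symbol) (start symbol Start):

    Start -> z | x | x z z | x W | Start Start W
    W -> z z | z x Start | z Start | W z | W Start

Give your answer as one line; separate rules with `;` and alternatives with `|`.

Start, W are directly left-recursive.
For Start: α = {Start W}, β = {z, x, x z z, x W}. Rewrite as Start → β Start1 and Start1 → α Start1 | ε.
For W: α = {z, Start}, β = {z z, z x Start, z Start}. Rewrite as W → β W1 and W1 → α W1 | ε.

Start -> z Start1 | x Start1 | x z z Start1 | x W Start1; W -> z z W1 | z x Start W1 | z Start W1; Start1 -> Start W Start1 | eps; W1 -> z W1 | Start W1 | eps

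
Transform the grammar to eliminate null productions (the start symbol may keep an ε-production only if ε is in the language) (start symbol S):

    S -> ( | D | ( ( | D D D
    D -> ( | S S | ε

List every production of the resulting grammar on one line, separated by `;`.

Nullable nonterminals: {D, S}.
ε ∈ L(G) since S is nullable, so keep S → ε.
Expand every rule over subsets of its nullable positions: S → D D D gives D D D | D D. D → S S gives S S | S.

S -> ( | D | ( ( | D D D | D D | ε; D -> ( | S S | S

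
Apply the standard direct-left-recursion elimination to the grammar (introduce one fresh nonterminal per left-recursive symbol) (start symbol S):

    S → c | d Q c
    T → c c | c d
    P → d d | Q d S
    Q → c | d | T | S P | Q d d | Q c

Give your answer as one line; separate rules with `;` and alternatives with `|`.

Left recursion appears on Q.
For Q: α = {d d, c}, β = {c, d, T, S P}. Rewrite as Q → β Q' and Q' → α Q' | ε.

S → c | d Q c; T → c c | c d; P → d d | Q d S; Q → c Q' | d Q' | T Q' | S P Q'; Q' → d d Q' | c Q' | eps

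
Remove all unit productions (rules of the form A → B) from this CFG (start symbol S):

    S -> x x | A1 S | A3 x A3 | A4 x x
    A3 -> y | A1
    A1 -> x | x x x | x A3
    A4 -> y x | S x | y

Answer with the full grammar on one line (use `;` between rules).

Unit pairs: A3 ⇒* {A1}.
For every A with A ⇒* B via unit rules, add B's non-unit alternatives to A; then delete every rule of the form X → Y.

S -> x x | A1 S | A3 x A3 | A4 x x; A3 -> x | x x x | x A3 | y; A1 -> x | x x x | x A3; A4 -> y x | S x | y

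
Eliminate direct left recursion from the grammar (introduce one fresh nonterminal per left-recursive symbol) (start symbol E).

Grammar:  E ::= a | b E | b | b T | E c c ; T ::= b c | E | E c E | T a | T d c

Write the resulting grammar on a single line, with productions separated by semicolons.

Left recursion appears on E, T.
For E: α = {c c}, β = {a, b E, b, b T}. Rewrite as E → β E' and E' → α E' | ε.
For T: α = {a, d c}, β = {b c, E, E c E}. Rewrite as T → β T' and T' → α T' | ε.

E ::= a E' | b E E' | b E' | b T E'; T ::= b c T' | E T' | E c E T'; E' ::= c c E' | eps; T' ::= a T' | d c T' | eps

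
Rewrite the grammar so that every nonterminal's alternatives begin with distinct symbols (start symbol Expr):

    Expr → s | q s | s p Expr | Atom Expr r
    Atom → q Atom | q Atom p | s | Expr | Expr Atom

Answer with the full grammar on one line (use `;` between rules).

Expr → q s | Atom Expr r | s Expr1; Atom → s | q Atom Atom1 | Expr Atom2; Expr1 → epsilon | p Expr; Atom1 → epsilon | p; Atom2 → epsilon | Atom

Expr has alternatives sharing prefix 's': factor to Expr → s Expr1 with Expr1 → ε | p Expr.
Atom has alternatives sharing prefix 'q Atom': factor to Atom → q Atom Atom1 with Atom1 → ε | p.
Atom has alternatives sharing prefix 'Expr': factor to Atom → Expr Atom2 with Atom2 → ε | Atom.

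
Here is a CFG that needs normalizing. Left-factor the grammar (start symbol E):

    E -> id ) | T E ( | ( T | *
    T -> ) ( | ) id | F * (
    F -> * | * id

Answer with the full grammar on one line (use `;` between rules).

E -> id ) | T E ( | ( T | *; T -> F * ( | ) T'; F -> * F'; T' -> ( | id; F' -> ε | id

T has alternatives sharing prefix ')': factor to T → ) T' with T' → ( | id.
F has alternatives sharing prefix '*': factor to F → * F' with F' → ε | id.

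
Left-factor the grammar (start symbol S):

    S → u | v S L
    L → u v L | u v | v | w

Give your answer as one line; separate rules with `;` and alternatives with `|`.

L has alternatives sharing prefix 'u v': factor to L → u v L' with L' → L | ε.

S → u | v S L; L → v | w | u v L'; L' → L | ε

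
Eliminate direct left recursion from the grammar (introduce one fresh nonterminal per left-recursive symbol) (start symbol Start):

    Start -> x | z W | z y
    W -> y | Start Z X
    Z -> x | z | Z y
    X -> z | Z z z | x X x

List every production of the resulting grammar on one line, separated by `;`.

Directly left-recursive nonterminal: Z.
For Z: α = {y}, β = {x, z}. Rewrite as Z → β Z1 and Z1 → α Z1 | ε.

Start -> x | z W | z y; W -> y | Start Z X; Z -> x Z1 | z Z1; X -> z | Z z z | x X x; Z1 -> y Z1 | ε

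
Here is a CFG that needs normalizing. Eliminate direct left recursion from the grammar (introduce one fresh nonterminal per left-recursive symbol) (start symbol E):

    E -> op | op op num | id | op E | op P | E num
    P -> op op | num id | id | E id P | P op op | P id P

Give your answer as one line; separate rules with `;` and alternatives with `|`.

Directly left-recursive nonterminals: E, P.
For E: α = {num}, β = {op, op op num, id, op E, op P}. Rewrite as E → β E' and E' → α E' | ε.
For P: α = {op op, id P}, β = {op op, num id, id, E id P}. Rewrite as P → β P' and P' → α P' | ε.

E -> op E' | op op num E' | id E' | op E E' | op P E'; P -> op op P' | num id P' | id P' | E id P P'; E' -> num E' | ε; P' -> op op P' | id P P' | ε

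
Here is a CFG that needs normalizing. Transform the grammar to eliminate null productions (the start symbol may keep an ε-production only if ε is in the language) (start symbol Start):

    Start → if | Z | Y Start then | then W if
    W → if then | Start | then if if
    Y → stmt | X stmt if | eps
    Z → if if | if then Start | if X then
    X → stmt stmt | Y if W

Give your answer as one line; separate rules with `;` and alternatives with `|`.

Nullable set = {Y}.
ε ∉ L(G), so no ε-production is kept.
Add the nullable-subset variants: Start → Y Start then gives Y Start then | Start then. X → Y if W gives Y if W | if W.

Start → if | Z | Y Start then | Start then | then W if; W → if then | Start | then if if; Y → stmt | X stmt if; Z → if if | if then Start | if X then; X → stmt stmt | Y if W | if W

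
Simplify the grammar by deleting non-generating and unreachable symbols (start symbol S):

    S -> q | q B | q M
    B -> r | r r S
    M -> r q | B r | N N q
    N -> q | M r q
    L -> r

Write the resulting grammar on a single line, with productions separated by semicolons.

S -> q | q B | q M; B -> r | r r S; M -> r q | B r | N N q; N -> q | M r q

Generating nonterminals: {B, L, M, N, S}.
Reachable from S after that: {B, M, N, S}.
Removed useless symbols: {L} and every production mentioning them.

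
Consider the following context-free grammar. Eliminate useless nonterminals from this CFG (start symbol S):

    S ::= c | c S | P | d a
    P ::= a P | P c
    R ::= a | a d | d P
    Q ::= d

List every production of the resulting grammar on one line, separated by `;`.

S ::= c | c S | d a

Generating nonterminals: {Q, R, S}.
Reachable from S after that: {S}.
Removed useless symbols: {P, Q, R} and every production mentioning them.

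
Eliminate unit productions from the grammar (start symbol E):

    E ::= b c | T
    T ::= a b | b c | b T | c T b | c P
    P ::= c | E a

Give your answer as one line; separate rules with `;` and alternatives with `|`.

Unit pairs: E ⇒* {T}.
For each unit pair (A, B), copy every non-unit production of B to A, then drop all unit productions.

E ::= b c | a b | b T | c T b | c P; T ::= a b | b c | b T | c T b | c P; P ::= c | E a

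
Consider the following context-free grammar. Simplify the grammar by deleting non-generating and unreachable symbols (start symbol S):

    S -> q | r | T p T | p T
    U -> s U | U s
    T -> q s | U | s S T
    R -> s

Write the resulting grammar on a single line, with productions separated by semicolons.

S -> q | r | T p T | p T; T -> q s | s S T

Generating nonterminals: {R, S, T}.
Reachable from S after that: {S, T}.
Removed useless symbols: {R, U} and every production mentioning them.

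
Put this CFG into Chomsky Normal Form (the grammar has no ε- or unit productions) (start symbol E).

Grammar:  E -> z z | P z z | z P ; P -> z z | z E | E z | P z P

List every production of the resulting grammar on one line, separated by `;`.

E -> X1 X1 | P Y1 | X1 P; P -> X1 X1 | X1 E | E X1 | P Y2; X1 -> z; Y1 -> X1 X1; Y2 -> X1 P

Introduce a nonterminal for each terminal appearing in a rule of length ≥ 2: X1 → z.
Binarize each right-hand side of length ≥ 3 by chaining fresh nonterminals (Y1, Y2, …): affected rules were E → P X1 X1; P → P X1 P.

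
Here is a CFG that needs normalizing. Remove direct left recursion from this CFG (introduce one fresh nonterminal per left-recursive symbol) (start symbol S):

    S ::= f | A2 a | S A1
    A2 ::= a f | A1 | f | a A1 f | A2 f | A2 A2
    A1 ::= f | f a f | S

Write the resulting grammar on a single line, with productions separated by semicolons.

S ::= f S' | A2 a S'; A2 ::= a f A2' | A1 A2' | f A2' | a A1 f A2'; A1 ::= f | f a f | S; S' ::= A1 S' | epsilon; A2' ::= f A2' | A2 A2' | epsilon

S, A2 are directly left-recursive.
For S: α = {A1}, β = {f, A2 a}. Rewrite as S → β S' and S' → α S' | ε.
For A2: α = {f, A2}, β = {a f, A1, f, a A1 f}. Rewrite as A2 → β A2' and A2' → α A2' | ε.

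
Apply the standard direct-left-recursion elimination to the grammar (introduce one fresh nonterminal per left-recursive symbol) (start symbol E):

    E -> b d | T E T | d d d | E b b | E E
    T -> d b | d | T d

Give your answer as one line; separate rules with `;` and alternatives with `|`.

E -> b d E' | T E T E' | d d d E'; T -> d b T' | d T'; E' -> b b E' | E E' | ε; T' -> d T' | ε

E, T are directly left-recursive.
For E: α = {b b, E}, β = {b d, T E T, d d d}. Rewrite as E → β E' and E' → α E' | ε.
For T: α = {d}, β = {d b, d}. Rewrite as T → β T' and T' → α T' | ε.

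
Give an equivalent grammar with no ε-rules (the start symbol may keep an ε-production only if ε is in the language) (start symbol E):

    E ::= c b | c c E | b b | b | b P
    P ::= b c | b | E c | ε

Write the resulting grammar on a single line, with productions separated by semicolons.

E ::= c b | c c E | b b | b | b P; P ::= b c | b | E c

Nullable set = {P}.
ε ∉ L(G), so no ε-production is kept.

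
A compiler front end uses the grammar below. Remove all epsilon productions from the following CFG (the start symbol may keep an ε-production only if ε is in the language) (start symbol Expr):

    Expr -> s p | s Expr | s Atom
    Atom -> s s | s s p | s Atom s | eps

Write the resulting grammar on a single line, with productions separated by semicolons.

Nullable nonterminals: {Atom}.
ε ∉ L(G), so no ε-production is kept.
Add the nullable-subset variants: Expr → s Atom gives s Atom | s.

Expr -> s p | s Expr | s Atom | s; Atom -> s s | s s p | s Atom s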